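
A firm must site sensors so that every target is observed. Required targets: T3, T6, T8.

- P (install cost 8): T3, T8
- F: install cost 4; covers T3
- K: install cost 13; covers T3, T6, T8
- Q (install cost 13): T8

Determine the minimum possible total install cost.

The greedy cost-per-new-target heuristic would pick P and K for 21, but a cheaper cover exists.
K alone covers T3, T6, T8 — every target.
Total install cost: 13.
No cover costs less than 13.

13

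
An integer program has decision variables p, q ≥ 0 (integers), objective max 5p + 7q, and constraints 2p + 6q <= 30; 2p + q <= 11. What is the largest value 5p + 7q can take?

43

The continuous relaxation peaks at (3.6, 3.8) with value 44.60; rounding to a feasible lattice point costs some objective.
(p,q)=(3,4): 2·3+6·4=30≤30, 2·3+1·4=10≤11, objective 43.
(p,q)=(4,3): 2·4+6·3=26≤30, 2·4+1·3=11≤11, objective 41.
Maximum is 43 at (p,q)=(3,4).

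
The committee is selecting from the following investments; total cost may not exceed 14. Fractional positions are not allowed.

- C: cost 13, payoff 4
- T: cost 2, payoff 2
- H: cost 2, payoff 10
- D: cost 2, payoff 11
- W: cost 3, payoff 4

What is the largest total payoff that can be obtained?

This is a 0-1 knapsack instance.
T + H + D: cost 2 + 2 + 2 = 6 ≤ 14, payoff 2 + 10 + 11 = 23.
T + H + D + W: cost 2 + 2 + 2 + 3 = 9 ≤ 14, payoff 2 + 10 + 11 + 4 = 27.
H + D + W: cost 2 + 2 + 3 = 7 ≤ 14, payoff 10 + 11 + 4 = 25.
Best is T, H, D, and W with total payoff 27.

27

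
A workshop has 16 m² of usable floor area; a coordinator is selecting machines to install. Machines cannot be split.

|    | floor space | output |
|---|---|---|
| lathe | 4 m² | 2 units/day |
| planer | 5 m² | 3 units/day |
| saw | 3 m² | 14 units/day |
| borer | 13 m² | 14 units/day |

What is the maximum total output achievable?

This is a 0-1 knapsack instance.
planer + saw: floor space 5 + 3 = 8 ≤ 16, output 3 + 14 = 17.
saw + borer: floor space 3 + 13 = 16 ≤ 16, output 14 + 14 = 28.
lathe + planer + saw: floor space 4 + 5 + 3 = 12 ≤ 16, output 2 + 3 + 14 = 19.
Best is saw and borer with total output 28.

28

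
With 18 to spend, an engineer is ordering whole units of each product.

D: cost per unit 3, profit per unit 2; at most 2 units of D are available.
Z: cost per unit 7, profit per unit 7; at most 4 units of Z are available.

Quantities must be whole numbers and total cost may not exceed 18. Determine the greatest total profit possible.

16

1×D and 2×Z: cost 17 ≤ 18, profit 1·2 + 2·7 = 16.
2×Z: cost 14 ≤ 18, profit 2·7 = 14.
Best is 16.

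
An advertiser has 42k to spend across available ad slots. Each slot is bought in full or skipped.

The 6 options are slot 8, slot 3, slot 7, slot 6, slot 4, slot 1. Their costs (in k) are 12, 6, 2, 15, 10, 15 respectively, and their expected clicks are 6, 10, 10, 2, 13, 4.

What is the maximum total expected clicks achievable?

slot 3 + slot 7 + slot 6 + slot 4: cost 6 + 2 + 15 + 10 = 33 ≤ 42, expected clicks 10 + 10 + 2 + 13 = 35.
slot 3 + slot 7 + slot 4 + slot 1: cost 6 + 2 + 10 + 15 = 33 ≤ 42, expected clicks 10 + 10 + 13 + 4 = 37.
slot 8 + slot 3 + slot 7 + slot 4: cost 12 + 6 + 2 + 10 = 30 ≤ 42, expected clicks 6 + 10 + 10 + 13 = 39.
Best is slot 8, slot 3, slot 7, and slot 4 with total expected clicks 39.

39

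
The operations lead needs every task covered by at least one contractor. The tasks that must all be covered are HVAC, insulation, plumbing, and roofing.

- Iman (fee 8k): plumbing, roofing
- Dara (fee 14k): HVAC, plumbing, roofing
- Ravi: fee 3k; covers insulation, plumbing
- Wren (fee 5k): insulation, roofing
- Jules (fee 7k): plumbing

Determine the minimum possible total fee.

This is an integer covering problem.
The greedy cost-per-new-task heuristic would pick Ravi, Wren, and Dara for 22, but a cheaper cover exists.
Choose Dara and Ravi: together they cover HVAC, insulation, plumbing, roofing — every task.
Total fee: 14 + 3 = 17.
No cover costs less than 17.

17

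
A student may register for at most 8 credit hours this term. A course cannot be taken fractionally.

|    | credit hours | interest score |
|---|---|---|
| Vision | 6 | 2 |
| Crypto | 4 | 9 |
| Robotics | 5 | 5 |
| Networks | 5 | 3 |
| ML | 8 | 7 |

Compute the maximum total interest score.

9

Robotics: credit hours 5 ≤ 8, interest score 5.
ML: credit hours 8 ≤ 8, interest score 7.
Crypto: credit hours 4 ≤ 8, interest score 9.
Best is Crypto with total interest score 9.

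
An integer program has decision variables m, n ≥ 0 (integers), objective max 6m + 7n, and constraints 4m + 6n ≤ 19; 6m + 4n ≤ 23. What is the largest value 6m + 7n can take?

Relaxing integrality, the LP optimum is 26.30 at (m,n) = (3.1, 1.1), which is not an integer point.
(m,n)=(3,1): 4·3+6·1=18≤19, 6·3+4·1=22≤23, objective 25.
(m,n)=(2,1): 4·2+6·1=14≤19, 6·2+4·1=16≤23, objective 19.
(m,n)=(3,0): 4·3+6·0=12≤19, 6·3+4·0=18≤23, objective 18.
(m,n)=(2,0): 4·2+6·0=8≤19, 6·2+4·0=12≤23, objective 12.
The best lattice point is (3,1), giving 25.

25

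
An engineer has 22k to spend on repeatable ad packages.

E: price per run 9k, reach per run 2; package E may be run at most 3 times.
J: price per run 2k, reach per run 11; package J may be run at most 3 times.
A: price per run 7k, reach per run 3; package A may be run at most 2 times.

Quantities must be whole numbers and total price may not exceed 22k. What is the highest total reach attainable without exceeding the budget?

39

1×E, 3×J, and 1×A: price 22 ≤ 22, reach 1·2 + 3·11 + 1·3 = 38.
3×J and 2×A: price 20 ≤ 22, reach 3·11 + 2·3 = 39.
Best is 39.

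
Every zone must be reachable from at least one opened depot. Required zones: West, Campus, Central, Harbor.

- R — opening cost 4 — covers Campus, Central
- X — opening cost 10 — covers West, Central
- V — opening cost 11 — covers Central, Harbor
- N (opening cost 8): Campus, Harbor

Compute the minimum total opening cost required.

18

The greedy cost-per-new-zone heuristic would pick R, N, and X for 22, but a cheaper cover exists.
Choose X and N: together they cover West, Campus, Central, Harbor — every zone.
Total opening cost: 10 + 8 = 18.
No cover costs less than 18.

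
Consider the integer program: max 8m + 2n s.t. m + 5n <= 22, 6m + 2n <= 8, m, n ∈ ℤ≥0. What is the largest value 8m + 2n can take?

10

Relaxing integrality, the LP optimum is 10.67 at (m,n) = (1.33, 0), which is not an integer point.
(m,n)=(1,1): 1·1+5·1=6≤22, 6·1+2·1=8≤8, objective 10.
(m,n)=(1,0): 1·1+5·0=1≤22, 6·1+2·0=6≤8, objective 8.
Maximum is 10 at (m,n)=(1,1).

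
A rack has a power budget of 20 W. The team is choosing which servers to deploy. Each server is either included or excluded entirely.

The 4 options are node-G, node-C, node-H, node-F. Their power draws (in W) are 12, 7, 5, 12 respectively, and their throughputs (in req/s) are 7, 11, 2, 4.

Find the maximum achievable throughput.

This is an integer program with binary decision variables.
Take node-G and node-C: power draw 12 + 7 = 19 ≤ 20, throughput 7 + 11 = 18.
No other feasible combination does better.

18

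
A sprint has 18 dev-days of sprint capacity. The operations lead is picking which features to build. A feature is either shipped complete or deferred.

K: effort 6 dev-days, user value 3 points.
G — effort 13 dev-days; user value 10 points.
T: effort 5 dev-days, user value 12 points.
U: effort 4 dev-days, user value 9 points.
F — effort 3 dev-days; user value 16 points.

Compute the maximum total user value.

Take K, T, U, and F: effort 6 + 5 + 4 + 3 = 18 ≤ 18, user value 3 + 12 + 9 + 16 = 40.
No other feasible combination does better.

40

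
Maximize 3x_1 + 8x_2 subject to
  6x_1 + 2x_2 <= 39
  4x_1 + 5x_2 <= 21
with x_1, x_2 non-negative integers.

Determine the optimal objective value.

Relaxing integrality, the LP optimum is 33.60 at (x_1,x_2) = (0, 4.2), which is not an integer point.
(x_1,x_2)=(0,4): 6·0+2·4=8≤39, 4·0+5·4=20≤21, objective 32.
(x_1,x_2)=(1,3): 6·1+2·3=12≤39, 4·1+5·3=19≤21, objective 27.
(x_1,x_2)=(0,3): 6·0+2·3=6≤39, 4·0+5·3=15≤21, objective 24.
The best lattice point is (0,4), giving 32.

32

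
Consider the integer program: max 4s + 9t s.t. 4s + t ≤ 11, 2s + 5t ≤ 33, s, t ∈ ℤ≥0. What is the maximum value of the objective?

(s,t)=(1,6) is feasible, giving 58.
(s,t)=(0,6) is feasible, giving 54.
(s,t)=(1,5) is feasible, giving 49.
The best lattice point is (1,6), giving 58.

58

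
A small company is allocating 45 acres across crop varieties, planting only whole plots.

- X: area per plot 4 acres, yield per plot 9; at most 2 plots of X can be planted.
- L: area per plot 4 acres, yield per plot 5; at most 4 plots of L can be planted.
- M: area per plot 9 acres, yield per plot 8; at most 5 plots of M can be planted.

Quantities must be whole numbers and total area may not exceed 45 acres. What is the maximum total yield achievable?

54

2×X, 2×L, and 3×M: area 43 ≤ 45, yield 2·9 + 2·5 + 3·8 = 52.
2×X, 4×L, and 2×M: area 42 ≤ 45, yield 2·9 + 4·5 + 2·8 = 54.
Best is 54.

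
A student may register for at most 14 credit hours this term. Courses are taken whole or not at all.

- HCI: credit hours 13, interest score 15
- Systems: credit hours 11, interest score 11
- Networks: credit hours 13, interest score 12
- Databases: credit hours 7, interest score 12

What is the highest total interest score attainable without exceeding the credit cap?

Take HCI: credit hours 13 ≤ 14, interest score 15.
No other feasible combination does better.

15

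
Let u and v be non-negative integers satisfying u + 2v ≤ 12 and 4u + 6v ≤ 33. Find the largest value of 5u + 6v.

Relaxing integrality, the LP optimum is 41.25 at (u,v) = (8.25, 0), which is not an integer point.
(u,v)=(8,0): 1·8+2·0=8≤12, 4·8+6·0=32≤33, objective 40.
(u,v)=(7,0): 1·7+2·0=7≤12, 4·7+6·0=28≤33, objective 35.
Maximum is 40 at (u,v)=(8,0).

40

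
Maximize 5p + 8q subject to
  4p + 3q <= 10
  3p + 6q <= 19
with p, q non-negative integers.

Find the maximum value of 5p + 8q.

(p,q)=(0,3): 4·0+3·3=9≤10, 3·0+6·3=18≤19, objective 24.
(p,q)=(1,2): 4·1+3·2=10≤10, 3·1+6·2=15≤19, objective 21.
Maximum is 24 at (p,q)=(0,3).

24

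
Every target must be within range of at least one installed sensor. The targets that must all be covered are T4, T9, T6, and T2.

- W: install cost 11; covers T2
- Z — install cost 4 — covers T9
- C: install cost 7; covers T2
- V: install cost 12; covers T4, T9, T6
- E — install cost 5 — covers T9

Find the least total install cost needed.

The greedy cost-per-new-target heuristic would pick Z, V, and C for 23, but a cheaper cover exists.
Choose C and V: together they cover T4, T9, T6, T2 — every target.
Total install cost: 7 + 12 = 19.
No cover costs less than 19.

19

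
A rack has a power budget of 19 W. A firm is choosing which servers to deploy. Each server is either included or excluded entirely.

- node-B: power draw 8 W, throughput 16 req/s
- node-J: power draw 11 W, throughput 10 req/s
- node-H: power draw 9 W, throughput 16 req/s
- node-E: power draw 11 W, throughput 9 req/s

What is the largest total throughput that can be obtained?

Take node-B and node-H: power draw 8 + 9 = 17 ≤ 19, throughput 16 + 16 = 32.
No other feasible combination does better.

32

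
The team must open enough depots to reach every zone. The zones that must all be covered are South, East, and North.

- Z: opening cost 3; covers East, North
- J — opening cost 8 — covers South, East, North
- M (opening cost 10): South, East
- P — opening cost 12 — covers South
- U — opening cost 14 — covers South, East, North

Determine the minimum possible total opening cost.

The greedy cost-per-new-zone heuristic would pick Z and J for 11, but a cheaper cover exists.
J alone covers South, East, North — every zone.
Total opening cost: 8.
No cover costs less than 8.

8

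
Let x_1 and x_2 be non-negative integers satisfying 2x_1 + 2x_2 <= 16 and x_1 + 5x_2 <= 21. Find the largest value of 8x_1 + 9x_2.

Relaxing integrality, the LP optimum is 67.25 at (x_1,x_2) = (4.75, 3.25), which is not an integer point.
(x_1,x_2)=(5,3): 2·5+2·3=16≤16, 1·5+5·3=20≤21, objective 67.
(x_1,x_2)=(6,2): 2·6+2·2=16≤16, 1·6+5·2=16≤21, objective 66.
(x_1,x_2)=(4,3): 2·4+2·3=14≤16, 1·4+5·3=19≤21, objective 59.
No feasible integer point exceeds 67.

67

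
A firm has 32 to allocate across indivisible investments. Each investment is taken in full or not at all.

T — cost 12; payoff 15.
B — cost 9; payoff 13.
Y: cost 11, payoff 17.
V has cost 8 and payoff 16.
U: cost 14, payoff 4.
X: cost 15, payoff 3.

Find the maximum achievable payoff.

48

T + Y + V: cost 12 + 11 + 8 = 31 ≤ 32, payoff 15 + 17 + 16 = 48.
B + Y + V: cost 9 + 11 + 8 = 28 ≤ 32, payoff 13 + 17 + 16 = 46.
T + B + Y: cost 12 + 9 + 11 = 32 ≤ 32, payoff 15 + 13 + 17 = 45.
Best is T, Y, and V with total payoff 48.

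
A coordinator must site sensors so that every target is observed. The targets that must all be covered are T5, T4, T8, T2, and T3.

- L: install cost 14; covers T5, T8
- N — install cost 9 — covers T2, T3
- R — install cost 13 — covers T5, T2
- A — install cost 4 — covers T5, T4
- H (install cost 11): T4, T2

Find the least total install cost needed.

27

Choose L, N, and A: together they cover T5, T4, T8, T2, T3 — every target.
Total install cost: 14 + 9 + 4 = 27.
No cover costs less than 27.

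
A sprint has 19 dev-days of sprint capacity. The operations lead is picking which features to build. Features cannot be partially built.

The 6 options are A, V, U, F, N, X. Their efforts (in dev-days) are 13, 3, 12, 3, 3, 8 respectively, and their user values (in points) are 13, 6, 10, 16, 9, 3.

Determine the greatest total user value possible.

Allowing fractional choices, the relaxed optimum would be about 41.0, but features are indivisible.
A + V + F: effort 13 + 3 + 3 = 19 ≤ 19, user value 13 + 6 + 16 = 35.
A + F + N: effort 13 + 3 + 3 = 19 ≤ 19, user value 13 + 16 + 9 = 38.
U + F + N: effort 12 + 3 + 3 = 18 ≤ 19, user value 10 + 16 + 9 = 35.
Best is A, F, and N with total user value 38.

38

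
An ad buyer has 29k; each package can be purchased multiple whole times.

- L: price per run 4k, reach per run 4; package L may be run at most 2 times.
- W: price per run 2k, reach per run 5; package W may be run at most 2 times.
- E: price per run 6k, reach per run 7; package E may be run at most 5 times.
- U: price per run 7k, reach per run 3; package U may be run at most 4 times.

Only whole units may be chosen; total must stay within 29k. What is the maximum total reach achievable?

1×L, 2×W, and 3×E: price 26 ≤ 29, reach 1·4 + 2·5 + 3·7 = 35.
2×W and 4×E: price 28 ≤ 29, reach 2·5 + 4·7 = 38.
Best is 38.

38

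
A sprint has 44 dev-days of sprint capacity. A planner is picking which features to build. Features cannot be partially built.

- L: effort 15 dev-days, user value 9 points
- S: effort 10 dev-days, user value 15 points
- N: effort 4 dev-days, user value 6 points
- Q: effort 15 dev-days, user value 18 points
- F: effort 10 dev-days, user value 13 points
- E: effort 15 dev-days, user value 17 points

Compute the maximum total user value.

56

N + Q + F + E: effort 4 + 15 + 10 + 15 = 44 ≤ 44, user value 6 + 18 + 13 + 17 = 54.
S + N + Q + F: effort 10 + 4 + 15 + 10 = 39 ≤ 44, user value 15 + 6 + 18 + 13 = 52.
S + N + Q + E: effort 10 + 4 + 15 + 15 = 44 ≤ 44, user value 15 + 6 + 18 + 17 = 56.
Best is S, N, Q, and E with total user value 56.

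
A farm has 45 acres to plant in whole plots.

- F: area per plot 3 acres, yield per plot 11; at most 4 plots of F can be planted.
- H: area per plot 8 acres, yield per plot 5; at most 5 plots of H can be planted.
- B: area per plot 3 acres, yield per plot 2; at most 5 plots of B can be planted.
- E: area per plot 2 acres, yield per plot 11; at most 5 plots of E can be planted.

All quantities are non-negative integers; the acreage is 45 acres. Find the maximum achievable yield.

4×F, 2×H, 2×B, and 5×E: area 44 ≤ 45, yield 4·11 + 2·5 + 2·2 + 5·11 = 113.
4×F, 1×H, 5×B, and 5×E: area 45 ≤ 45, yield 4·11 + 1·5 + 5·2 + 5·11 = 114.
Best is 114.

114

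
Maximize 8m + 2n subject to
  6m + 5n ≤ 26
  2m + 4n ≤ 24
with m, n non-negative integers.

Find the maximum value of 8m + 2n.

(m,n)=(4,0) is feasible, giving 32.
(m,n)=(3,1) is feasible, giving 26.
(m,n)=(3,0) is feasible, giving 24.
Maximum is 32 at (m,n)=(4,0).

32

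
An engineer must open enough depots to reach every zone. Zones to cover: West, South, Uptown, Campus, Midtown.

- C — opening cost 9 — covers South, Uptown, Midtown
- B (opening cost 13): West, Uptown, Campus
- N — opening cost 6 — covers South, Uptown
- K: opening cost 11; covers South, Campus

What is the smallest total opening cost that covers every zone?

22

This is a weighted set-cover instance.
Choose C and B: together they cover West, South, Uptown, Campus, Midtown — every zone.
Total opening cost: 9 + 13 = 22.
No cover costs less than 22.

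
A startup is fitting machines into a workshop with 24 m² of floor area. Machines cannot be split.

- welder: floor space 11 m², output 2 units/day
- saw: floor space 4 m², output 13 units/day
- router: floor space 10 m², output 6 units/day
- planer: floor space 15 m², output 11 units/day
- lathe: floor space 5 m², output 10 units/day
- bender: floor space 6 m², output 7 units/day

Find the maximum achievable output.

This is a 0-1 knapsack instance.
Allowing fractional choices, the relaxed optimum would be about 36.6, but machines are indivisible.
saw + planer + lathe: floor space 4 + 15 + 5 = 24 ≤ 24, output 13 + 11 + 10 = 34.
saw + lathe + bender: floor space 4 + 5 + 6 = 15 ≤ 24, output 13 + 10 + 7 = 30.
saw + router + lathe: floor space 4 + 10 + 5 = 19 ≤ 24, output 13 + 6 + 10 = 29.
Best is saw, planer, and lathe with total output 34.

34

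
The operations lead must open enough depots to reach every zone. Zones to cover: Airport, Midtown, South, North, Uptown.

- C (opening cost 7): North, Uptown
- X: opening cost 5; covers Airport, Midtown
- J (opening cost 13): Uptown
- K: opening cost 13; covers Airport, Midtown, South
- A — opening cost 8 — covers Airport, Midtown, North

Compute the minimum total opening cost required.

20

Choose C and K: together they cover Airport, Midtown, South, North, Uptown — every zone.
Total opening cost: 7 + 13 = 20.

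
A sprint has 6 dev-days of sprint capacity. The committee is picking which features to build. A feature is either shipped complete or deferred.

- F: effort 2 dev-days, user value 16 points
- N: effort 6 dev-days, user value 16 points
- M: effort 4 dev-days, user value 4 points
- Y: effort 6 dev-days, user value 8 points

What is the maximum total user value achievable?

20

F: effort 2 ≤ 6, user value 16.
F + M: effort 2 + 4 = 6 ≤ 6, user value 16 + 4 = 20.
N: effort 6 ≤ 6, user value 16.
Best is F and M with total user value 20.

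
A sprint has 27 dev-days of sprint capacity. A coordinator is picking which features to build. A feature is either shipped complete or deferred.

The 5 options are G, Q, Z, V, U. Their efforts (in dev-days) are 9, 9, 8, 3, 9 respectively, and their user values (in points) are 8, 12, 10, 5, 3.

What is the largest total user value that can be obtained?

30

Allowing fractional choices, the relaxed optimum would be about 33.2, but features are indivisible.
G + Q + V: effort 9 + 9 + 3 = 21 ≤ 27, user value 8 + 12 + 5 = 25.
Q + Z + V: effort 9 + 8 + 3 = 20 ≤ 27, user value 12 + 10 + 5 = 27.
G + Q + Z: effort 9 + 9 + 8 = 26 ≤ 27, user value 8 + 12 + 10 = 30.
Best is G, Q, and Z with total user value 30.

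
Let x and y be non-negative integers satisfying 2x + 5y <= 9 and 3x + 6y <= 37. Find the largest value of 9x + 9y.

The continuous relaxation peaks at (4.5, 0) with value 40.50; rounding to a feasible lattice point costs some objective.
(x,y)=(4,0) is feasible, giving 36.
(x,y)=(3,0) is feasible, giving 27.
The best lattice point is (4,0), giving 36.

36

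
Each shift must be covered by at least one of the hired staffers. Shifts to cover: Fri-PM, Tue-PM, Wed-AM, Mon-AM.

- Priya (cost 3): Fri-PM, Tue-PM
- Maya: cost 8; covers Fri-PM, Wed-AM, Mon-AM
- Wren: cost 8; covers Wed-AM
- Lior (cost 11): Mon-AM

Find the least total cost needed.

Choose Priya and Maya: together they cover Fri-PM, Tue-PM, Wed-AM, Mon-AM — every shift.
Total cost: 3 + 8 = 11.
No cover costs less than 11.

11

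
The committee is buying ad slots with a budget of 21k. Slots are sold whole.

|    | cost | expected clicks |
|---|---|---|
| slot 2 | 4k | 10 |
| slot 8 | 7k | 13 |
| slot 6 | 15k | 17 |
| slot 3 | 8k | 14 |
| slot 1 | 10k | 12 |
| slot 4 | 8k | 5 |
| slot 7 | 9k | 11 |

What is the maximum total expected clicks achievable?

37

slot 2 + slot 8 + slot 1: cost 4 + 7 + 10 = 21 ≤ 21, expected clicks 10 + 13 + 12 = 35.
slot 2 + slot 3 + slot 7: cost 4 + 8 + 9 = 21 ≤ 21, expected clicks 10 + 14 + 11 = 35.
slot 2 + slot 8 + slot 3: cost 4 + 7 + 8 = 19 ≤ 21, expected clicks 10 + 13 + 14 = 37.
Best is slot 2, slot 8, and slot 3 with total expected clicks 37.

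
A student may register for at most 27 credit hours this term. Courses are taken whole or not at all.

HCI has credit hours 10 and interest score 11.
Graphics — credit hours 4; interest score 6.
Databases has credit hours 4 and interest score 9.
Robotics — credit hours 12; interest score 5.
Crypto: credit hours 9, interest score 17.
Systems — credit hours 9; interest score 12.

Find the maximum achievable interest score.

Take Graphics, Databases, Crypto, and Systems: credit hours 4 + 4 + 9 + 9 = 26 ≤ 27, interest score 6 + 9 + 17 + 12 = 44.
No other feasible combination does better.

44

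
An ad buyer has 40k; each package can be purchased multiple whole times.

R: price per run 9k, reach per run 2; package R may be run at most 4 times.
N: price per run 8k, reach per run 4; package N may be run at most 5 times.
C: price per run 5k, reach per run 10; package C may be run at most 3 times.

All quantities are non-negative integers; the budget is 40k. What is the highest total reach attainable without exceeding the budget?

C has the best ratio (10/5); taking only C gives at most 3×10 = 30 (stopped by the supply cap of 3).
Mixing does better — 3×N and 3×C: price 39 ≤ 40, reach 3·4 + 3·10 = 42.

42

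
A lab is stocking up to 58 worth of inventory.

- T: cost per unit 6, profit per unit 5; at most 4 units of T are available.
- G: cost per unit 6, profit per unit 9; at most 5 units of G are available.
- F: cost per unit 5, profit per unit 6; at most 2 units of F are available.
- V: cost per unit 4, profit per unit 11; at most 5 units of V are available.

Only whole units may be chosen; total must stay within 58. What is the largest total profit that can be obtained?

This is a bounded integer knapsack.
Take 5×G, 1×F, and 5×V: cost 55 ≤ 58, profit 5·9 + 1·6 + 5·11 = 106.
V has the best ratio (11/4) and is taken to its limit of 5; remaining capacity is filled optimally with the others.

106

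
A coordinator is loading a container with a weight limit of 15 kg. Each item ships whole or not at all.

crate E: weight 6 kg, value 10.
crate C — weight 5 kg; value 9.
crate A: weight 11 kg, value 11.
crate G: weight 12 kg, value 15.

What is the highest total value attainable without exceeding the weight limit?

This is a 0-1 knapsack instance.
Take crate E and crate C: weight 6 + 5 = 11 ≤ 15, value 10 + 9 = 19.
No other feasible combination does better.

19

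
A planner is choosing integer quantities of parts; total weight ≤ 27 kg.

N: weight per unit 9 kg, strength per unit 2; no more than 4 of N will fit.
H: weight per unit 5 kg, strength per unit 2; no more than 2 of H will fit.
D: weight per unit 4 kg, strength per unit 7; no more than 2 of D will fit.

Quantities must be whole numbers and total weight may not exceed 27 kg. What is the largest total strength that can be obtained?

This is a bounded integer knapsack.
Take 1×N, 2×H, and 2×D: weight 27 ≤ 27, strength 1·2 + 2·2 + 2·7 = 20.
D has the best ratio (7/4) and is taken to its limit of 2; remaining capacity is filled optimally with the others.

20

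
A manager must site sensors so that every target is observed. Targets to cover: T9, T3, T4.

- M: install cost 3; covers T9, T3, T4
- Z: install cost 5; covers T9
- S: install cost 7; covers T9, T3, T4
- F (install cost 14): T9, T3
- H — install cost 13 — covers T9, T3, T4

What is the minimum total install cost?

3

M alone covers T9, T3, T4 — every target.
Total install cost: 3.
No cover costs less than 3.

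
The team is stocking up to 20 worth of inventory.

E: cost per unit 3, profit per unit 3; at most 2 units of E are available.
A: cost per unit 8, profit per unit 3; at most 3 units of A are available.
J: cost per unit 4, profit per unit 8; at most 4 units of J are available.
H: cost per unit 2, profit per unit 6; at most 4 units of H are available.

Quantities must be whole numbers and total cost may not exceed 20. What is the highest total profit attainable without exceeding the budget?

48

H has the best ratio (6/2); taking only H gives at most 4×6 = 24 (stopped by the supply cap of 4).
Mixing does better — 3×J and 4×H: cost 20 ≤ 20, profit 3·8 + 4·6 = 48.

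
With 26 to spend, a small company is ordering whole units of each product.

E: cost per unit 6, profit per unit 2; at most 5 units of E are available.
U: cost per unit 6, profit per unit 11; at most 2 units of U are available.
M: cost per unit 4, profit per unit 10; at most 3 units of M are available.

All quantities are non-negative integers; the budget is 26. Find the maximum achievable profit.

1×E, 2×U, and 2×M: cost 26 ≤ 26, profit 1·2 + 2·11 + 2·10 = 44.
2×U and 3×M: cost 24 ≤ 26, profit 2·11 + 3·10 = 52.
Best is 52.

52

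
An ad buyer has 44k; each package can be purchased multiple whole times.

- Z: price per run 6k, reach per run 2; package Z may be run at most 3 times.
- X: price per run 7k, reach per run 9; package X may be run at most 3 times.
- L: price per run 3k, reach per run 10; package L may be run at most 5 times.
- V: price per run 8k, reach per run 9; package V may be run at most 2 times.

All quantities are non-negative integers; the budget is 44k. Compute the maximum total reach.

86

1×Z, 1×X, 5×L, and 2×V: price 44 ≤ 44, reach 1·2 + 1·9 + 5·10 + 2·9 = 79.
3×X, 5×L, and 1×V: price 44 ≤ 44, reach 3·9 + 5·10 + 1·9 = 86.
Best is 86.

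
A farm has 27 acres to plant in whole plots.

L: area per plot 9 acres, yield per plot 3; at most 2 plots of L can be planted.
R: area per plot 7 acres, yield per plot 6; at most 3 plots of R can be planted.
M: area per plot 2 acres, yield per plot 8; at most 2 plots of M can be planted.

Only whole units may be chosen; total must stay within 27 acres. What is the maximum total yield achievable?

Take 3×R and 2×M: area 25 ≤ 27, yield 3·6 + 2·8 = 34.
M has the best ratio (8/2) and is taken to its limit of 2; remaining capacity is filled optimally with the others.

34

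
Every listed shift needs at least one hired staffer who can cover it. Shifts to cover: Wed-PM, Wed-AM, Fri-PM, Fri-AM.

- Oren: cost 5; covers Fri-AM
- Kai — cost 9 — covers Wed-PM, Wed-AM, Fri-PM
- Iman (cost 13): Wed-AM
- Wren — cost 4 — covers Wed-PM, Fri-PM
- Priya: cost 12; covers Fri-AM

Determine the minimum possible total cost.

Choose Oren and Kai: together they cover Wed-PM, Wed-AM, Fri-PM, Fri-AM — every shift.
Total cost: 5 + 9 = 14.

14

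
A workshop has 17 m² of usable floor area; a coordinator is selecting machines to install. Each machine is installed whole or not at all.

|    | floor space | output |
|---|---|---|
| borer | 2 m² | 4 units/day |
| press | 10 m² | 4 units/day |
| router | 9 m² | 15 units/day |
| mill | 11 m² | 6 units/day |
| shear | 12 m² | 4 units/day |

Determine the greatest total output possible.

router: floor space 9 ≤ 17, output 15.
borer + router: floor space 2 + 9 = 11 ≤ 17, output 4 + 15 = 19.
Best is borer and router with total output 19.

19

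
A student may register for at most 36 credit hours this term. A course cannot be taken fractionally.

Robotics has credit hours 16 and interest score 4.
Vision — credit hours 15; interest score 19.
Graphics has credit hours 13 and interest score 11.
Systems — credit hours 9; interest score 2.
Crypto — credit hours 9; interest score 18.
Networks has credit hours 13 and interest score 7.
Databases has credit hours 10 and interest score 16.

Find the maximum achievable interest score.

53

Take Vision, Crypto, and Databases: credit hours 15 + 9 + 10 = 34 ≤ 36, interest score 19 + 18 + 16 = 53.
No other feasible combination does better.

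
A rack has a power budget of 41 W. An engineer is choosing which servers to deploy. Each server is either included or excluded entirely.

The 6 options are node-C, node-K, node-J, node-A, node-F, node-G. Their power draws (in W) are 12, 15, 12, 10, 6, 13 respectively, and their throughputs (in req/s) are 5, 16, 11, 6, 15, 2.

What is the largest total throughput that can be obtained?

42

Allowing fractional choices, the relaxed optimum would be about 46.8, but servers are indivisible.
node-C + node-J + node-A + node-F: power draw 12 + 12 + 10 + 6 = 40 ≤ 41, throughput 5 + 11 + 6 + 15 = 37.
node-K + node-A + node-F: power draw 15 + 10 + 6 = 31 ≤ 41, throughput 16 + 6 + 15 = 37.
node-K + node-J + node-F: power draw 15 + 12 + 6 = 33 ≤ 41, throughput 16 + 11 + 15 = 42.
Best is node-K, node-J, and node-F with total throughput 42.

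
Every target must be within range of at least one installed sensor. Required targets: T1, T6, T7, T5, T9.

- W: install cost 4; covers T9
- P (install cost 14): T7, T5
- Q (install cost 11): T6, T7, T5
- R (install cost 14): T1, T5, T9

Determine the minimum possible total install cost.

25

The greedy cost-per-new-target heuristic would pick Q, W, and R for 29, but a cheaper cover exists.
Choose Q and R: together they cover T1, T6, T7, T5, T9 — every target.
Total install cost: 11 + 14 = 25.
No cover costs less than 25.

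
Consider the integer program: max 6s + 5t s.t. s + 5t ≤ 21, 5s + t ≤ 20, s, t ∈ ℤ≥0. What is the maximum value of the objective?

33

Relaxing integrality, the LP optimum is 37.46 at (s,t) = (3.29, 3.54), which is not an integer point.
(s,t)=(3,3): 1·3+5·3=18≤21, 5·3+1·3=18≤20, objective 33.
(s,t)=(3,2): 1·3+5·2=13≤21, 5·3+1·2=17≤20, objective 28.
No feasible integer point exceeds 33.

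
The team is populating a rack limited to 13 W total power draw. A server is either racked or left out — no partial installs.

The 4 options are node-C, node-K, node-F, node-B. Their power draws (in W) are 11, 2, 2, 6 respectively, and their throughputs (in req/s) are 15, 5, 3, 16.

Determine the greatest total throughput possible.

node-K + node-B: power draw 2 + 6 = 8 ≤ 13, throughput 5 + 16 = 21.
node-K + node-F + node-B: power draw 2 + 2 + 6 = 10 ≤ 13, throughput 5 + 3 + 16 = 24.
node-C + node-K: power draw 11 + 2 = 13 ≤ 13, throughput 15 + 5 = 20.
Best is node-K, node-F, and node-B with total throughput 24.

24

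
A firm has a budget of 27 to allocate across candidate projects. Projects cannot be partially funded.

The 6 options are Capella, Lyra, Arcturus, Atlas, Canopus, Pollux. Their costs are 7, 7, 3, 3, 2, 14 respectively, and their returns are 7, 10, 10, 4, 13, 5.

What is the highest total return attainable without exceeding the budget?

44

Capella + Lyra + Arcturus + Canopus: cost 7 + 7 + 3 + 2 = 19 ≤ 27, return 7 + 10 + 10 + 13 = 40.
Capella + Lyra + Arcturus + Atlas + Canopus: cost 7 + 7 + 3 + 3 + 2 = 22 ≤ 27, return 7 + 10 + 10 + 4 + 13 = 44.
Lyra + Arcturus + Canopus + Pollux: cost 7 + 3 + 2 + 14 = 26 ≤ 27, return 10 + 10 + 13 + 5 = 38.
Best is Capella, Lyra, Arcturus, Atlas, and Canopus with total return 44.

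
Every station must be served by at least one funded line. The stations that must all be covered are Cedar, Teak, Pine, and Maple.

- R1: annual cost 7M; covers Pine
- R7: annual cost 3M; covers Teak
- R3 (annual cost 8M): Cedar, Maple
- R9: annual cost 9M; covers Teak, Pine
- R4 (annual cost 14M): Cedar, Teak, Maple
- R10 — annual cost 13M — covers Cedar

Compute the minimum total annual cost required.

17

Choose R3 and R9: together they cover Cedar, Teak, Pine, Maple — every station.
Total annual cost: 8 + 9 = 17.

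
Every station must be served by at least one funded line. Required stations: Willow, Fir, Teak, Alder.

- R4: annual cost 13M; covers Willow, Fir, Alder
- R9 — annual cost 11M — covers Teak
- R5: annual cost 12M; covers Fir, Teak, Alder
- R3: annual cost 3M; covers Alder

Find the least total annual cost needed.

24

The greedy cost-per-new-station heuristic would pick R3, R5, and R4 for 28, but a cheaper cover exists.
Choose R4 and R9: together they cover Willow, Fir, Teak, Alder — every station.
Total annual cost: 13 + 11 = 24.
No cover costs less than 24.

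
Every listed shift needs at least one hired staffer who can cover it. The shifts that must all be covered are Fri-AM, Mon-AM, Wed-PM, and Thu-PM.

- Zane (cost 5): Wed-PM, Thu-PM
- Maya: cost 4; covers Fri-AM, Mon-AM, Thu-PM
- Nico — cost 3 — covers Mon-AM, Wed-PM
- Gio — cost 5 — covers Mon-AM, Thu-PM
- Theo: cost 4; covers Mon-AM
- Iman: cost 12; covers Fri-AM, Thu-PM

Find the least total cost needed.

This is a weighted set-cover instance.
Choose Maya and Nico: together they cover Fri-AM, Mon-AM, Wed-PM, Thu-PM — every shift.
Total cost: 4 + 3 = 7.

7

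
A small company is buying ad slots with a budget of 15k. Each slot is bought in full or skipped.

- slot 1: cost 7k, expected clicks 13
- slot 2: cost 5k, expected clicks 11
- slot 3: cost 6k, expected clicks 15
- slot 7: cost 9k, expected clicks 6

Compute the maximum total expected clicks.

Allowing fractional choices, the relaxed optimum would be about 33.4, but ad slots are indivisible.
slot 2 + slot 3: cost 5 + 6 = 11 ≤ 15, expected clicks 11 + 15 = 26.
slot 1 + slot 3: cost 7 + 6 = 13 ≤ 15, expected clicks 13 + 15 = 28.
Best is slot 1 and slot 3 with total expected clicks 28.

28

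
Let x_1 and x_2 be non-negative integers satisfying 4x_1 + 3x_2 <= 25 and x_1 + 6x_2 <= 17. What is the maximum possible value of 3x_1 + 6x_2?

24

(x_1,x_2)=(4,2): 4·4+3·2=22≤25, 1·4+6·2=16≤17, objective 24.
(x_1,x_2)=(5,1): 4·5+3·1=23≤25, 1·5+6·1=11≤17, objective 21.
Maximum is 24 at (x_1,x_2)=(4,2).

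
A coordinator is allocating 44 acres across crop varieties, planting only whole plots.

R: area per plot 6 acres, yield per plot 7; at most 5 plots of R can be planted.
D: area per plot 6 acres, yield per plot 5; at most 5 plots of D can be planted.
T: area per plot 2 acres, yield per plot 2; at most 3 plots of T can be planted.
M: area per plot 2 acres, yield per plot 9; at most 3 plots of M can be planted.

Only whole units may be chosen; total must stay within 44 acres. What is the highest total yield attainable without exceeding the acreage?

This is a bounded integer knapsack.
Take 5×R, 1×D, 1×T, and 3×M: area 44 ≤ 44, yield 5·7 + 1·5 + 1·2 + 3·9 = 69.
M has the best ratio (9/2) and is taken to its limit of 3; remaining capacity is filled optimally with the others.

69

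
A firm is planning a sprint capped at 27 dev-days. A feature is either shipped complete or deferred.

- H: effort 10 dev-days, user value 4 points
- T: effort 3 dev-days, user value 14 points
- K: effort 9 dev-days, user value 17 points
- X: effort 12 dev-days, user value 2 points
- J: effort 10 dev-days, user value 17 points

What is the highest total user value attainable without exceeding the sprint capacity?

H + T + J: effort 10 + 3 + 10 = 23 ≤ 27, user value 4 + 14 + 17 = 35.
T + K + J: effort 3 + 9 + 10 = 22 ≤ 27, user value 14 + 17 + 17 = 48.
H + T + K: effort 10 + 3 + 9 = 22 ≤ 27, user value 4 + 14 + 17 = 35.
Best is T, K, and J with total user value 48.

48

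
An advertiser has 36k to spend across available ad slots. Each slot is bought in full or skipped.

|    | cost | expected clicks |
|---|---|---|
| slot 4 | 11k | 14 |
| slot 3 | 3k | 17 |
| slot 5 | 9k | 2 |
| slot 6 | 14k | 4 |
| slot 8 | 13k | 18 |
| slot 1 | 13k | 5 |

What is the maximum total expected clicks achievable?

slot 4 + slot 3 + slot 8: cost 11 + 3 + 13 = 27 ≤ 36, expected clicks 14 + 17 + 18 = 49.
slot 4 + slot 3 + slot 5 + slot 8: cost 11 + 3 + 9 + 13 = 36 ≤ 36, expected clicks 14 + 17 + 2 + 18 = 51.
Best is slot 4, slot 3, slot 5, and slot 8 with total expected clicks 51.

51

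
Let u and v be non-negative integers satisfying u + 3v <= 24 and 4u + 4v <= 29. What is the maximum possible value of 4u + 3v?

28

(u,v)=(7,0): 1·7+3·0=7≤24, 4·7+4·0=28≤29, objective 28.
(u,v)=(6,1): 1·6+3·1=9≤24, 4·6+4·1=28≤29, objective 27.
Maximum is 28 at (u,v)=(7,0).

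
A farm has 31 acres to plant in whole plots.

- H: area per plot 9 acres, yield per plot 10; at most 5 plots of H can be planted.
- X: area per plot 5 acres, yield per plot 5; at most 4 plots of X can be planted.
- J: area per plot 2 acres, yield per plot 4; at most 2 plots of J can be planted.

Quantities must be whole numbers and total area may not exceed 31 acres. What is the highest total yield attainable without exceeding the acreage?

38

J has the best ratio (4/2); taking only J gives at most 2×4 = 8 (stopped by the supply cap of 2).
Mixing does better — 3×H and 2×J: area 31 ≤ 31, yield 3·10 + 2·4 = 38.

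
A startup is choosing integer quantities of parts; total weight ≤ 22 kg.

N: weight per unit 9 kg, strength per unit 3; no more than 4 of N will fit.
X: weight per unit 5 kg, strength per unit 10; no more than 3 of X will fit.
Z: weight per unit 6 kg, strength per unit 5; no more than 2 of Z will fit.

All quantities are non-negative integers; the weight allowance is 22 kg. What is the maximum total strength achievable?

35

X has the best ratio (10/5); taking only X gives at most 3×10 = 30 (stopped by the supply cap of 3).
Mixing does better — 3×X and 1×Z: weight 21 ≤ 22, strength 3·10 + 1·5 = 35.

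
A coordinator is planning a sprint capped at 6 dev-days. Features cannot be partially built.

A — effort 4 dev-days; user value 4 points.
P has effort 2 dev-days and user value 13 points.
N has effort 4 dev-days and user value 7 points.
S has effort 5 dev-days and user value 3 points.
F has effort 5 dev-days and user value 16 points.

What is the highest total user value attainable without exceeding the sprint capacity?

Take P and N: effort 2 + 4 = 6 ≤ 6, user value 13 + 7 = 20.
No other feasible combination does better.

20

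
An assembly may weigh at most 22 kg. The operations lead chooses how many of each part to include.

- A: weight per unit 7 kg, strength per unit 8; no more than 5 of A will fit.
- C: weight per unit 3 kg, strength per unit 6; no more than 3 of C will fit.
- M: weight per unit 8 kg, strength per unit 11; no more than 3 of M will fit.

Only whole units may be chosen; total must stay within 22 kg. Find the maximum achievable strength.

Take 2×C and 2×M: weight 22 ≤ 22, strength 2·6 + 2·11 = 34.
No other integer combination yields more.

34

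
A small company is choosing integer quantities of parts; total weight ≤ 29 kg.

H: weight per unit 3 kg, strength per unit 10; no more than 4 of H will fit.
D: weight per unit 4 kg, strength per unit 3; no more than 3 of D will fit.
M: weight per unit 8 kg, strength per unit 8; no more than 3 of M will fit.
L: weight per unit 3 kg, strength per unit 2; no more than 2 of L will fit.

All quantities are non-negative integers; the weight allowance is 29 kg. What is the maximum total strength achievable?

4×H and 2×M: weight 28 ≤ 29, strength 4·10 + 2·8 = 56.
4×H, 2×D, and 1×M: weight 28 ≤ 29, strength 4·10 + 2·3 + 1·8 = 54.
Best is 56.

56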